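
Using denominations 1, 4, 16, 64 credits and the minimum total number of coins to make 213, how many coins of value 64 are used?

213 = 3×64 + 1×16 + 1×4 + 1×1
Count of 64: 3

3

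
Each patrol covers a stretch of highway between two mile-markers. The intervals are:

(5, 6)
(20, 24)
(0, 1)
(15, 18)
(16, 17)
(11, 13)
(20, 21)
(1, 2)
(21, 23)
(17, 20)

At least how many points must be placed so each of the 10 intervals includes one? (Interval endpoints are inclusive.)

5

By right end: [0,1]  [1,2]  [5,6]  [11,13]  [16,17]  [15,18]  [17,20]  [20,21]  [21,23]  [20,24]
[0,1] uncovered → point at 1; [5,6] uncovered → point at 6; [11,13] uncovered → point at 13; [16,17] uncovered → point at 17; [20,21] uncovered → point at 21.
Points: 1, 6, 13, 17, 21 (5 total).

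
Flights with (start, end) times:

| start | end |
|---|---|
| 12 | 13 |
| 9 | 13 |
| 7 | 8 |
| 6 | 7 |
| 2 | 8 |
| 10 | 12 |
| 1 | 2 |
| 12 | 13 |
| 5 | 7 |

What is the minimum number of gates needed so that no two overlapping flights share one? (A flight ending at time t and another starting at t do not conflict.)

3

Count concurrent intervals with a sweep; the peak is the room count.
Events (time:±→running): 1:+→1 2:-→0 2:+→1 5:+→2 6:+→3 … peak 3.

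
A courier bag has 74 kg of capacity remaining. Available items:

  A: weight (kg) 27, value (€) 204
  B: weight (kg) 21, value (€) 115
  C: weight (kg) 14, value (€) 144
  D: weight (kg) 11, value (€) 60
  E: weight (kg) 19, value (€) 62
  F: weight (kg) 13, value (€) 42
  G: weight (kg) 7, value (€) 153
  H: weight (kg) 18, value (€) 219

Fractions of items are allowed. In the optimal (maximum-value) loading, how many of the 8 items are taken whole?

Order: G (153/7=21.86) > H (219/18=12.17) > C (144/14=10.29) > A (204/27=7.56) > B (115/21=5.48) > D (60/11=5.45) > E (62/19=3.26) > F (42/13=3.23)
Fill: take G (7 @ 153) → take H (18 @ 219) → take C (14 @ 144) → take A (27 @ 204) → take 8/21 of B → 43.81; 74/74 used.
4 item(s) taken whole; one partial (take 8/21 of B).

4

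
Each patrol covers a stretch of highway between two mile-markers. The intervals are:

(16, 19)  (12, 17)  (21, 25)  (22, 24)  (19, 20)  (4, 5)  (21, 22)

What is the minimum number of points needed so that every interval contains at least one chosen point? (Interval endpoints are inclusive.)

Process intervals by earliest right end; each time one isn't hit yet, stab at its right endpoint.
By right end: [4,5]  [12,17]  [16,19]  [19,20]  [21,22]  [22,24]  [21,25]
[4,5] uncovered → point at 5; [12,17] uncovered → point at 17; [19,20] uncovered → point at 20; [21,22] uncovered → point at 22.
Points: 5, 17, 20, 22 (4 total).

4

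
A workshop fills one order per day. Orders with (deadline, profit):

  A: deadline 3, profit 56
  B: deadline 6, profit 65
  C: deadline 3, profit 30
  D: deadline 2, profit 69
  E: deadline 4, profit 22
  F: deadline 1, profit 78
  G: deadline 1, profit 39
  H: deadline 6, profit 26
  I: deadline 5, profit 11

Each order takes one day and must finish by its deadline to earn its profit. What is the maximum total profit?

316

Profit order: F=78 D=69 B=65 A=56 G=39 C=30 H=26 E=22 I=11
Assign: F→slot 1, D→slot 2, B→slot 6, A→slot 3, G skipped, C skipped, H→slot 5, E→slot 4, I skipped.
Slots: [1:F] [2:D] [3:A] [4:E] [5:H] [6:B]
Profit = 78 + 69 + 56 + 22 + 26 + 65 = 316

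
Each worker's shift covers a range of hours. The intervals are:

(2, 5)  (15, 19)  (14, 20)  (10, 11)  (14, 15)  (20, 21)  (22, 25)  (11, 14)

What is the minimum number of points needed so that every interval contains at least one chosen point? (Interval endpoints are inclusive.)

Sorted: [2,5] [10,11] [11,14] [14,15] [15,19] [14,20] [20,21] [22,25]
{[2,5]} hit by 5; {[10,11],[11,14]} hit by 11; {[14,15],[15,19],[14,20]} hit by 15; {[20,21]} hit by 21; {[22,25]} hit by 25.
Points: 5, 11, 15, 21, 25 (5 total).

5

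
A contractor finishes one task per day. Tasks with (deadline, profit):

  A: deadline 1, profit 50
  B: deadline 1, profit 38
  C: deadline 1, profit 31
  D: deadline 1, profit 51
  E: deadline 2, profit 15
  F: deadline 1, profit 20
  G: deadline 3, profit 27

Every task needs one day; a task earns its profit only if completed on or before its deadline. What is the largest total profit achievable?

93

Sort by profit descending; place each in the latest free slot ≤ its deadline.
Profit order: D=51 A=50 B=38 C=31 G=27 F=20 E=15
Assign: D→slot 1, A skipped, B skipped, C skipped, G→slot 3, F skipped, E→slot 2.
Slots: [1:D] [2:E] [3:G]
Profit = 51 + 15 + 27 = 93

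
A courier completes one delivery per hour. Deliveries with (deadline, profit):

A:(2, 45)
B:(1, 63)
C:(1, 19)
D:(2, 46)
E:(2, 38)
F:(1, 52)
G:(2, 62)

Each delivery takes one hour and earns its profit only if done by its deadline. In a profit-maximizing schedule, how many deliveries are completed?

By profit: B(d1,63), G(d2,62), F(d1,52), D(d2,46), A(d2,45), E(d2,38), C(d1,19)
B→slot 1; G→slot 2; F skipped; D skipped; A skipped; E skipped; C skipped.
2 of 7 scheduled.

2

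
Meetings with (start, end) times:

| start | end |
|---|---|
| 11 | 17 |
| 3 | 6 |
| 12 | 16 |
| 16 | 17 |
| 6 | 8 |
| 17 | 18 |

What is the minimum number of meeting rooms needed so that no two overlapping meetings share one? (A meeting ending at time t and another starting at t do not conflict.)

2

starts: [3, 6, 11, 12, 16, 17]
ends:   [6, 8, 16, 17, 17, 18]
s3→1 e6→0 s6→1 e8→0 s11→1 s12→2  — peak 2.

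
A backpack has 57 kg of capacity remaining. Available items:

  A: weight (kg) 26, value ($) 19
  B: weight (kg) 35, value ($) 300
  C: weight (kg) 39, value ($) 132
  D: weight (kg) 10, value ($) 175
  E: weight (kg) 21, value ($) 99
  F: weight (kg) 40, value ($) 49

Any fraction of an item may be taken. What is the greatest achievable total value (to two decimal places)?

Order: D (175/10=17.50) > B (300/35=8.57) > E (99/21=4.71) > C (132/39=3.38) > F (49/40=1.23) > A (19/26=0.73)
Fill: take D (10 @ 175) → take B (35 @ 300) → take 12/21 of E → 56.57; 57/57 used.
Total value = 531.57

531.57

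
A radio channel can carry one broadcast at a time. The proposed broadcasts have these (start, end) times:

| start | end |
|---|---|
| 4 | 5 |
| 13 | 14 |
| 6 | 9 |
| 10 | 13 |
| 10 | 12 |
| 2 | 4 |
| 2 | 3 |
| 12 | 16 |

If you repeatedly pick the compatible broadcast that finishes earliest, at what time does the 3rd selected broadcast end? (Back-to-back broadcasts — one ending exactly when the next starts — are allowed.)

By end time: (2,3), (2,4), (4,5), (6,9), (10,12), (10,13), (13,14), (12,16).
Pick (2,3); next start ≥ 3 → (4,5); next start ≥ 5 → (6,9); next start ≥ 9 → (10,12); next start ≥ 12 → (13,14).
Selected: (2,3) (4,5) (6,9) (10,12) (13,14)

9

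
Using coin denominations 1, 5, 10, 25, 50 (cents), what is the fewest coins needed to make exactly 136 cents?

5

Greedy: take as many of the largest coin as possible, then repeat with the remainder.
136 − 2×50→36 − 1×25→11 − 1×10→1 − 1×1→0
Total coins = 2 + 1 + 1 + 1 = 5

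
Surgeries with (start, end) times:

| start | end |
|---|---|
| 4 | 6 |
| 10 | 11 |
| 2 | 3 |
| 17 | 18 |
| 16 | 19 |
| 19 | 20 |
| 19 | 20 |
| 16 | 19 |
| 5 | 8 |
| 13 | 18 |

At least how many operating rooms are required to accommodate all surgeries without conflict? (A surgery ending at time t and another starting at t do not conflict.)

4

Events (time:±→running): 2:+→1 3:-→0 4:+→1 5:+→2 6:-→1 8:-→0 10:+→1 11:-→0 13:+→1 16:+→2 16:+→3 17:+→4 … peak 4.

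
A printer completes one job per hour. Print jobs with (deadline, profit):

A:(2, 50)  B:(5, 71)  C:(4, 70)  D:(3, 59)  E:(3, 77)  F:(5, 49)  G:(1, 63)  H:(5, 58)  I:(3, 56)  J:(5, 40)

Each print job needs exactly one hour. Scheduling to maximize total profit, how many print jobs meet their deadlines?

5

Sort by profit descending; place each in the latest free slot ≤ its deadline.
By profit: E(d3,77), B(d5,71), C(d4,70), G(d1,63), D(d3,59), H(d5,58), I(d3,56), A(d2,50), F(d5,49), J(d5,40)
E→slot 3; B→slot 5; C→slot 4; G→slot 1; D→slot 2; H skipped; I skipped; A skipped; F skipped; J skipped.
5 of 10 scheduled.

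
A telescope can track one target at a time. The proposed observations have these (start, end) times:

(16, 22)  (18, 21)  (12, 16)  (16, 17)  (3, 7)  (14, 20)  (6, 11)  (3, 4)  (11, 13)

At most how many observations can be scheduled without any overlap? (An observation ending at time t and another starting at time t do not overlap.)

Order by finish time; keep every interval that doesn't clash with the previous kept one.
Sorted by end: (3,4)  (3,7)  (6,11)  (11,13)  (12,16)  (16,17)  (14,20)  (18,21)  (16,22)
take (3,4); skip (3,7); take (6,11); take (11,13); take (16,17); take (18,21).
Selected 5 observations.

5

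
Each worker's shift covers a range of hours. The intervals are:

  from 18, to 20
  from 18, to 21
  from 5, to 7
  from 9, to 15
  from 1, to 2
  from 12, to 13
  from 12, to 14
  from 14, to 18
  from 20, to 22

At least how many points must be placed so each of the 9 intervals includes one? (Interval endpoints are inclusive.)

By right end: [1,2]  [5,7]  [12,13]  [12,14]  [9,15]  [14,18]  [18,20]  [18,21]  [20,22]
[1,2] uncovered → point at 2; [5,7] uncovered → point at 7; [12,13] uncovered → point at 13; [14,18] uncovered → point at 18; [20,22] uncovered → point at 22.
Points: 2, 7, 13, 18, 22 (5 total).

5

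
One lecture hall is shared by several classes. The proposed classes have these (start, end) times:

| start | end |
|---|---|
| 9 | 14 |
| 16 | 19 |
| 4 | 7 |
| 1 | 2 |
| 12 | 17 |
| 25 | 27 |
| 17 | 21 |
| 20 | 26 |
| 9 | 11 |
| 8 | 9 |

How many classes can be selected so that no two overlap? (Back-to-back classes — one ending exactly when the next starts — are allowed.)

7

Sorted by end: (1,2)  (4,7)  (8,9)  (9,11)  (9,14)  (12,17)  (16,19)  (17,21)  (20,26)  (25,27)
take (1,2); take (4,7); take (8,9); take (9,11); take (12,17); skip (16,19); take (17,21); skip (20,26); take (25,27).
Selected 7 classes.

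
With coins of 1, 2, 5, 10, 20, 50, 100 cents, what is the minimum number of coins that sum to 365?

6

365 = 3×100 + 1×50 + 1×10 + 1×5
Total coins = 3 + 1 + 1 + 1 = 6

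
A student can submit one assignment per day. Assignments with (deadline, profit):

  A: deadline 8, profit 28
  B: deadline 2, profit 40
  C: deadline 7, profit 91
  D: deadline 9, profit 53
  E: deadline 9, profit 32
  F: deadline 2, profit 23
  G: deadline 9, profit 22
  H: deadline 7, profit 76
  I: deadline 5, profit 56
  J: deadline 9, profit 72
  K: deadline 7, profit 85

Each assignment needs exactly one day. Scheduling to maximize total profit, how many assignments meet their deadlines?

9

Sort by profit descending; place each in the latest free slot ≤ its deadline.
Profit order: C=91 K=85 H=76 J=72 I=56 D=53 B=40 E=32 A=28 F=23 G=22
Assign: C→slot 7, K→slot 6, H→slot 5, J→slot 9, I→slot 4, D→slot 8, B→slot 2, E→slot 3, A→slot 1, F skipped, G skipped.
Slots: [1:A] [2:B] [3:E] [4:I] [5:H] [6:K] [7:C] [8:D] [9:J]
9 of 11 scheduled.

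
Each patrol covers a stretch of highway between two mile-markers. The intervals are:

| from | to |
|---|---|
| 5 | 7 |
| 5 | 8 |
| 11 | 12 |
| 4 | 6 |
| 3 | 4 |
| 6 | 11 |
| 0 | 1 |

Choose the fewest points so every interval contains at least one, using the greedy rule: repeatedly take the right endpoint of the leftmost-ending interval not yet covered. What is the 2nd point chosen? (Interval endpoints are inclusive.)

4

Sort by right endpoint; whenever an interval is uncovered, place a point at its right end.
Sorted: [0,1] [3,4] [4,6] [5,7] [5,8] [6,11] [11,12]
{[0,1]} hit by 1; {[3,4],[4,6]} hit by 4; {[5,7],[5,8],[6,11]} hit by 7; {[11,12]} hit by 12.
Points: 1, 4, 7, 12 (4 total).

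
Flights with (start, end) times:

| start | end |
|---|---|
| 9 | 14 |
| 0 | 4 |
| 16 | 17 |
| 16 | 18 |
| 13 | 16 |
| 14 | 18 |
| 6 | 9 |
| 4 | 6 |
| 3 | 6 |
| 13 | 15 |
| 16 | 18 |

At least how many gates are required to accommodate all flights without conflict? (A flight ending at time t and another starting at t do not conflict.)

The answer is the maximum number of intervals overlapping at any instant.
starts: [0, 3, 4, 6, 9, 13, 13, 14, 16, 16, 16]
ends:   [4, 6, 6, 9, 14, 15, 16, 17, 18, 18, 18]
s0→1 s3→2 e4→1 s4→2 e6→1 e6→0 s6→1 e9→0 s9→1 s13→2 s13→3 e14→2 s14→3 e15→2 e16→1 s16→2 s16→3 s16→4  — peak 4.

4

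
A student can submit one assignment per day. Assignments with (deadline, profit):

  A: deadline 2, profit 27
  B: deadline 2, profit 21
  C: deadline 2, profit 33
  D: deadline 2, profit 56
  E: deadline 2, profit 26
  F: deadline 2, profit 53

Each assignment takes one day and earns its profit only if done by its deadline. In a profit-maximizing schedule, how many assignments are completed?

Take jobs in profit order; each goes to the latest open slot no later than its deadline.
By profit: D(d2,56), F(d2,53), C(d2,33), A(d2,27), E(d2,26), B(d2,21)
D→slot 2; F→slot 1; C skipped; A skipped; E skipped; B skipped.
2 of 6 scheduled.

2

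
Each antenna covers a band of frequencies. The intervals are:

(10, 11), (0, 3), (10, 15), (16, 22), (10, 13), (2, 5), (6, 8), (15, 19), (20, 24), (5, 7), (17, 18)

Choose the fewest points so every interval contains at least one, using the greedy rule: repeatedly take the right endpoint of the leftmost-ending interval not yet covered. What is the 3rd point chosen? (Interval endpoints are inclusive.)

Process intervals by earliest right end; each time one isn't hit yet, stab at its right endpoint.
Sorted: [0,3] [2,5] [5,7] [6,8] [10,11] [10,13] [10,15] [17,18] [15,19] [16,22] [20,24]
{[0,3],[2,5]} hit by 3; {[5,7],[6,8]} hit by 7; {[10,11],[10,13],[10,15]} hit by 11; {[17,18],[15,19],[16,22]} hit by 18; {[20,24]} hit by 24.
Points: 3, 7, 11, 18, 24 (5 total).

11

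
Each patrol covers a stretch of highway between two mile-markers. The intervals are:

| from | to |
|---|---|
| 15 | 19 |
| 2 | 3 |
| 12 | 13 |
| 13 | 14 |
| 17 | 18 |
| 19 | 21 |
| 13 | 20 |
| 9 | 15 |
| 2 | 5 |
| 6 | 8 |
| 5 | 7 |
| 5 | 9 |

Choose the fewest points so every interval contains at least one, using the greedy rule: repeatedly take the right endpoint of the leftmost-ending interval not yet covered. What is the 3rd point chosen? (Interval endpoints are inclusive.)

Sorted: [2,3] [2,5] [5,7] [6,8] [5,9] [12,13] [13,14] [9,15] [17,18] [15,19] [13,20] [19,21]
{[2,3],[2,5]} hit by 3; {[5,7],[6,8],[5,9]} hit by 7; {[12,13],[13,14],[9,15]} hit by 13; {[17,18],[15,19],[13,20]} hit by 18; {[19,21]} hit by 21.
Points: 3, 7, 13, 18, 21 (5 total).

13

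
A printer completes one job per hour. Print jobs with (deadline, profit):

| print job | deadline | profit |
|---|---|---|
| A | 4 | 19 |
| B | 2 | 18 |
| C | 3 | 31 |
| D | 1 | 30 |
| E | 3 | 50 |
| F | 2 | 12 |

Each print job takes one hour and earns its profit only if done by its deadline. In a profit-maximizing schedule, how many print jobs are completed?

4

Profit order: E=50 C=31 D=30 A=19 B=18 F=12
Assign: E→slot 3, C→slot 2, D→slot 1, A→slot 4, B skipped, F skipped.
Slots: [1:D] [2:C] [3:E] [4:A]
4 of 6 scheduled.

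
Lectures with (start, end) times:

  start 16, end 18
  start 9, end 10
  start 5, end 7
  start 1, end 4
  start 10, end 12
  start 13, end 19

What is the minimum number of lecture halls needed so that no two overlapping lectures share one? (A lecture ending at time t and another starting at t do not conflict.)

2

The answer is the maximum number of intervals overlapping at any instant.
starts: [1, 5, 9, 10, 13, 16]
ends:   [4, 7, 10, 12, 18, 19]
s1→1 e4→0 s5→1 e7→0 s9→1 e10→0 s10→1 e12→0 s13→1 s16→2  — peak 2.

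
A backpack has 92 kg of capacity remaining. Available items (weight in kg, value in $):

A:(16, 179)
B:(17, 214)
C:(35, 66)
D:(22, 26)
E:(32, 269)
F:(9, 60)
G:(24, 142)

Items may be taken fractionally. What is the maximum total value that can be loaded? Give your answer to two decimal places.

Sort by value per unit weight and fill in that order.
Order: B (214/17=12.59) > A (179/16=11.19) > E (269/32=8.41) > F (60/9=6.67) > G (142/24=5.92) > C (66/35=1.89) > D (26/22=1.18)
Fill: take B (17 @ 214) → take A (16 @ 179) → take E (32 @ 269) → take F (9 @ 60) → take 18/24 of G → 106.50; 92/92 used.
Total value = 828.50

828.50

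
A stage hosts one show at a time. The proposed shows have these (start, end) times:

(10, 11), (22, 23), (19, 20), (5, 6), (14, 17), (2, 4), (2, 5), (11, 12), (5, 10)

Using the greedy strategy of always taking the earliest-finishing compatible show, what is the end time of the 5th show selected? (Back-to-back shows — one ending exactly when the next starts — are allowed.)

Sort by end time and greedily take each interval whose start is ≥ the last chosen end.
Sorted by end: (2,4)  (2,5)  (5,6)  (5,10)  (10,11)  (11,12)  (14,17)  (19,20)  (22,23)
take (2,4); take (5,6); skip (5,10); take (10,11); take (11,12); take (14,17); take (19,20); take (22,23).
Selected: (2,4) (5,6) (10,11) (11,12) (14,17) (19,20) (22,23)

17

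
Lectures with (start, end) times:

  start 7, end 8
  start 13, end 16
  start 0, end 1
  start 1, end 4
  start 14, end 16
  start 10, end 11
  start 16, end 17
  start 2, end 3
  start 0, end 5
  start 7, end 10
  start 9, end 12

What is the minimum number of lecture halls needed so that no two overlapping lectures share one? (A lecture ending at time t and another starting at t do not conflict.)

Count concurrent intervals with a sweep; the peak is the room count.
starts: [0, 0, 1, 2, 7, 7, 9, 10, 13, 14, 16]
ends:   [1, 3, 4, 5, 8, 10, 11, 12, 16, 16, 17]
s0→1 s0→2 e1→1 s1→2 s2→3  — peak 3.

3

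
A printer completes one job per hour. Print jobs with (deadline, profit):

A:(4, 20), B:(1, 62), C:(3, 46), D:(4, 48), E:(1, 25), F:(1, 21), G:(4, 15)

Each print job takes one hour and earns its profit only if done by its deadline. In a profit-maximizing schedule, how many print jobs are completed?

4

By profit: B(d1,62), D(d4,48), C(d3,46), E(d1,25), F(d1,21), A(d4,20), G(d4,15)
B→slot 1; D→slot 4; C→slot 3; E skipped; F skipped; A→slot 2; G skipped.
4 of 7 scheduled.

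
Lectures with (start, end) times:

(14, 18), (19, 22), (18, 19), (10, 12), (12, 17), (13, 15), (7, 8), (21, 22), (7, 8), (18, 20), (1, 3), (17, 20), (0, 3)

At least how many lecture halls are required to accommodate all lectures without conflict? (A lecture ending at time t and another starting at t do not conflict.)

Count concurrent intervals with a sweep; the peak is the room count.
Events (time:±→running): 0:+→1 1:+→2 3:-→1 3:-→0 7:+→1 7:+→2 8:-→1 8:-→0 10:+→1 12:-→0 12:+→1 13:+→2 14:+→3 … peak 3.

3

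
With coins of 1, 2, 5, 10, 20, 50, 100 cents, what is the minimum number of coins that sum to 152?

Use the largest denomination that fits, subtract, and repeat.
152 = 1×100 + 1×50 + 1×2
Total coins = 1 + 1 + 1 = 3

3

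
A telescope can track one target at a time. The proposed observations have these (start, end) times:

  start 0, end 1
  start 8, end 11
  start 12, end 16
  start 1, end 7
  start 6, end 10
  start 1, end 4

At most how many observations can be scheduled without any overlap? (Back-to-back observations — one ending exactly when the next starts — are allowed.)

4

Sort by end time and greedily take each interval whose start is ≥ the last chosen end.
By end time: (0,1), (1,4), (1,7), (6,10), (8,11), (12,16).
Pick (0,1); next start ≥ 1 → (1,4); next start ≥ 4 → (6,10); next start ≥ 10 → (12,16).
Selected 4 observations.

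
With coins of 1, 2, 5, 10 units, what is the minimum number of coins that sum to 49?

49 − 4×10→9 − 1×5→4 − 2×2→0
Total coins = 4 + 1 + 2 = 7

7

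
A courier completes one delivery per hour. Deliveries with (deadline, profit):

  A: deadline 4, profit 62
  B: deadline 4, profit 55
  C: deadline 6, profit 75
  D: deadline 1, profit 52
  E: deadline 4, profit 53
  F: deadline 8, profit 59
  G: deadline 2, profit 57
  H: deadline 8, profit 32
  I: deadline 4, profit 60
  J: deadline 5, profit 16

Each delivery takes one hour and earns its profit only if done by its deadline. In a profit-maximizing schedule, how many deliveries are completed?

8

Sort by profit descending; place each in the latest free slot ≤ its deadline.
By profit: C(d6,75), A(d4,62), I(d4,60), F(d8,59), G(d2,57), B(d4,55), E(d4,53), D(d1,52), H(d8,32), J(d5,16)
C→slot 6; A→slot 4; I→slot 3; F→slot 8; G→slot 2; B→slot 1; E skipped; D skipped; H→slot 7; J→slot 5.
8 of 10 scheduled.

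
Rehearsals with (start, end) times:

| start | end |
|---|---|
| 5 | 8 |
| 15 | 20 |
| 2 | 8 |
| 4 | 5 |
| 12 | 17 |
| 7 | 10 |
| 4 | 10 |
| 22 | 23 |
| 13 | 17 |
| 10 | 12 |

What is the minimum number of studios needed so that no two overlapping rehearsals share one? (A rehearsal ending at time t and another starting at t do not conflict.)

The answer is the maximum number of intervals overlapping at any instant.
Events (time:±→running): 2:+→1 4:+→2 4:+→3 5:-→2 5:+→3 7:+→4 … peak 4.

4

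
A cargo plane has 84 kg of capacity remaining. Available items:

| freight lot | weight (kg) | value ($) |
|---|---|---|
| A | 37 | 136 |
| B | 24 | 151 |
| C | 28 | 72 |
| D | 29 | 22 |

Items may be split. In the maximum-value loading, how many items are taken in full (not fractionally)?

Ratios (sorted): B 6.29, A 3.68, C 2.57, D 0.76
take B (24 @ 151); take A (37 @ 136); take 23/28 of C → 59.14. Capacity used 84/84.
2 item(s) taken whole; one partial (take 23/28 of C).

2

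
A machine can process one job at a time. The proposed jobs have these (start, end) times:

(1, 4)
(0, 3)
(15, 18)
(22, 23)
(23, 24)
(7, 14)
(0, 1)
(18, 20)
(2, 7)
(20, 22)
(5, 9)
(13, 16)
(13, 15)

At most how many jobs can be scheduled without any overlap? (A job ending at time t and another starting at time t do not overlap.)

9

Order by finish time; keep every interval that doesn't clash with the previous kept one.
By end time: (0,1), (0,3), (1,4), (2,7), (5,9), (7,14), (13,15), (13,16), (15,18), (18,20), (20,22), (22,23), (23,24).
Pick (0,1); next start ≥ 1 → (1,4); next start ≥ 4 → (5,9); next start ≥ 9 → (13,15); next start ≥ 15 → (15,18); next start ≥ 18 → (18,20); next start ≥ 20 → (20,22); next start ≥ 22 → (22,23); next start ≥ 23 → (23,24).
Selected 9 jobs.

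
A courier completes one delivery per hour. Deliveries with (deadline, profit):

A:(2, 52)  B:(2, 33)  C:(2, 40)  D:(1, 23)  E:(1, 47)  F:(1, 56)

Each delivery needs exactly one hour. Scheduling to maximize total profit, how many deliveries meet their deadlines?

Profit order: F=56 A=52 E=47 C=40 B=33 D=23
Assign: F→slot 1, A→slot 2, E skipped, C skipped, B skipped, D skipped.
Slots: [1:F] [2:A]
2 of 6 scheduled.

2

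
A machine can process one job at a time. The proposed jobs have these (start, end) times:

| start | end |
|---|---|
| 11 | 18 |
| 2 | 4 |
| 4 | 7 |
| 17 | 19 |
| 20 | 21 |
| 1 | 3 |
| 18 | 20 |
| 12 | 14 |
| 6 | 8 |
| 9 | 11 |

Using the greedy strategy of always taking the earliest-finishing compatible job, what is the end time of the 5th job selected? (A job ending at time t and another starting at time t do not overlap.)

19

Sorted by end: (1,3)  (2,4)  (4,7)  (6,8)  (9,11)  (12,14)  (11,18)  (17,19)  (18,20)  (20,21)
take (1,3); take (4,7); skip (6,8); take (9,11); take (12,14); take (17,19); take (20,21).
Selected: (1,3) (4,7) (9,11) (12,14) (17,19) (20,21)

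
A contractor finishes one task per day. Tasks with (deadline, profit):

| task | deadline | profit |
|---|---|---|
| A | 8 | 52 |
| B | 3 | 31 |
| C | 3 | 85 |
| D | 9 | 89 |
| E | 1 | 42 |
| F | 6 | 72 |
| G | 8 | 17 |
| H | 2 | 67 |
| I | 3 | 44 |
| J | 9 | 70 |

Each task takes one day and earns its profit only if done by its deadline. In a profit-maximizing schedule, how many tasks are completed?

Take jobs in profit order; each goes to the latest open slot no later than its deadline.
By profit: D(d9,89), C(d3,85), F(d6,72), J(d9,70), H(d2,67), A(d8,52), I(d3,44), E(d1,42), B(d3,31), G(d8,17)
D→slot 9; C→slot 3; F→slot 6; J→slot 8; H→slot 2; A→slot 7; I→slot 1; E skipped; B skipped; G→slot 5.
8 of 10 scheduled.

8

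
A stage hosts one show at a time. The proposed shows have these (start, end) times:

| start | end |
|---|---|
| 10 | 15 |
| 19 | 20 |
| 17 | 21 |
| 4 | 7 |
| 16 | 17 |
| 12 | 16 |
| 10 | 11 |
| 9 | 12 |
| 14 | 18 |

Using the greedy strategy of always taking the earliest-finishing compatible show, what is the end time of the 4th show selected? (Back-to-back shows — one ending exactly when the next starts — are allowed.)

17

Order by finish time; keep every interval that doesn't clash with the previous kept one.
Sorted by end: (4,7)  (10,11)  (9,12)  (10,15)  (12,16)  (16,17)  (14,18)  (19,20)  (17,21)
take (4,7); take (10,11); skip (9,12); take (12,16); take (16,17); skip (14,18); take (19,20); skip (17,21).
Selected: (4,7) (10,11) (12,16) (16,17) (19,20)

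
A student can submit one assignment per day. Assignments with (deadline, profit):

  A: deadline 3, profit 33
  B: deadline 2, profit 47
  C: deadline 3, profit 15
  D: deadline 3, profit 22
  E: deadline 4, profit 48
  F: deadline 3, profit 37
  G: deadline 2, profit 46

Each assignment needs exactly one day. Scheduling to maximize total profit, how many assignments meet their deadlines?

4

By profit: E(d4,48), B(d2,47), G(d2,46), F(d3,37), A(d3,33), D(d3,22), C(d3,15)
E→slot 4; B→slot 2; G→slot 1; F→slot 3; A skipped; D skipped; C skipped.
4 of 7 scheduled.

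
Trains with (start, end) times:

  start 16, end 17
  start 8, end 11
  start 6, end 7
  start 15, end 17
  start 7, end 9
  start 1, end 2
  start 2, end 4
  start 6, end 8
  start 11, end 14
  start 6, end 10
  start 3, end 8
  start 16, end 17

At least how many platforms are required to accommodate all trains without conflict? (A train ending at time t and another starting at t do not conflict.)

The answer is the maximum number of intervals overlapping at any instant.
starts: [1, 2, 3, 6, 6, 6, 7, 8, 11, 15, 16, 16]
ends:   [2, 4, 7, 8, 8, 9, 10, 11, 14, 17, 17, 17]
s1→1 e2→0 s2→1 s3→2 e4→1 s6→2 s6→3 s6→4  — peak 4.

4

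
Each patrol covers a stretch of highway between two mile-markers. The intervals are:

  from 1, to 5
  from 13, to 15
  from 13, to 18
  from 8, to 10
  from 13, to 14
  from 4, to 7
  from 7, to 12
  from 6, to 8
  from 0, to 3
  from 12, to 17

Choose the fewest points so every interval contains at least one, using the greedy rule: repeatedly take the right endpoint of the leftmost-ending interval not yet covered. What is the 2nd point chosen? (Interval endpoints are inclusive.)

7

Process intervals by earliest right end; each time one isn't hit yet, stab at its right endpoint.
By right end: [0,3]  [1,5]  [4,7]  [6,8]  [8,10]  [7,12]  [13,14]  [13,15]  [12,17]  [13,18]
[0,3] uncovered → point at 3; [4,7] uncovered → point at 7; [8,10] uncovered → point at 10; [13,14] uncovered → point at 14.
Points: 3, 7, 10, 14 (4 total).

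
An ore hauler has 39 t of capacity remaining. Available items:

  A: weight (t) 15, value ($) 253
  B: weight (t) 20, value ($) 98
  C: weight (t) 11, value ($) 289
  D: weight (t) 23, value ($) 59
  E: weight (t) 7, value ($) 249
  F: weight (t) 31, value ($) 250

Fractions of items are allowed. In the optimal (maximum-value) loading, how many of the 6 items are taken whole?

3

Order: E (249/7=35.57) > C (289/11=26.27) > A (253/15=16.87) > F (250/31=8.06) > B (98/20=4.90) > D (59/23=2.57)
Fill: take E (7 @ 249) → take C (11 @ 289) → take A (15 @ 253) → take 6/31 of F → 48.39; 39/39 used.
3 item(s) taken whole; one partial (take 6/31 of F).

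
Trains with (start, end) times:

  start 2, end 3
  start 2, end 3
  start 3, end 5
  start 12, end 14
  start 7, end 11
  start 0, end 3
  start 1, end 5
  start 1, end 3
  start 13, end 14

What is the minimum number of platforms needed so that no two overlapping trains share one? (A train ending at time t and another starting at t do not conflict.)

starts: [0, 1, 1, 2, 2, 3, 7, 12, 13]
ends:   [3, 3, 3, 3, 5, 5, 11, 14, 14]
s0→1 s1→2 s1→3 s2→4 s2→5  — peak 5.

5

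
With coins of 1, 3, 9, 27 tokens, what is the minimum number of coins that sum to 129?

7

129 = 4×27 + 2×9 + 1×3
Total coins = 4 + 2 + 1 = 7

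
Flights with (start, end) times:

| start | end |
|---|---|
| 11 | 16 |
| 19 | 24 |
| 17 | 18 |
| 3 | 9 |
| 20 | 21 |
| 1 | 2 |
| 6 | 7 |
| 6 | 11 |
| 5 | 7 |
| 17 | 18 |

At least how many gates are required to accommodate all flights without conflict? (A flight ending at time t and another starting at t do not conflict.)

Count concurrent intervals with a sweep; the peak is the room count.
Events (time:±→running): 1:+→1 2:-→0 3:+→1 5:+→2 6:+→3 6:+→4 … peak 4.

4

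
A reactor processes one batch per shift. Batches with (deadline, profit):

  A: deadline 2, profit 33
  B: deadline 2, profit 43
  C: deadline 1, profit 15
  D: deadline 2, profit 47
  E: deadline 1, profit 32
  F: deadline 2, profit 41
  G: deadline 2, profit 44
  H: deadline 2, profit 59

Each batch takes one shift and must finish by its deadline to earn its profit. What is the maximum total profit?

106

By profit: H(d2,59), D(d2,47), G(d2,44), B(d2,43), F(d2,41), A(d2,33), E(d1,32), C(d1,15)
H→slot 2; D→slot 1; G skipped; B skipped; F skipped; A skipped; E skipped; C skipped.
Profit = 47 + 59 = 106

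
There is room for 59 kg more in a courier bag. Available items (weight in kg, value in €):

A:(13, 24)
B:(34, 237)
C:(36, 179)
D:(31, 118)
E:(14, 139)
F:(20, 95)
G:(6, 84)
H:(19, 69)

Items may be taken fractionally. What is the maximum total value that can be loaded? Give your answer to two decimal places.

484.86

Order: G (84/6=14.00) > E (139/14=9.93) > B (237/34=6.97) > C (179/36=4.97) > F (95/20=4.75) > D (118/31=3.81) > H (69/19=3.63) > A (24/13=1.85)
Fill: take G (6 @ 84) → take E (14 @ 139) → take B (34 @ 237) → take 5/36 of C → 24.86; 59/59 used.
Total value = 484.86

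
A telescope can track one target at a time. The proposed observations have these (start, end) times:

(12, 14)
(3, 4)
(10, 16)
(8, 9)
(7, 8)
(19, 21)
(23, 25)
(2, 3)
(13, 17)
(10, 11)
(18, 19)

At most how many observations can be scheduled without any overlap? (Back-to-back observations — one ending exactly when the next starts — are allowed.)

Greedy by earliest finish: after sorting by end time, pick each interval compatible with the last pick.
Sorted by end: (2,3)  (3,4)  (7,8)  (8,9)  (10,11)  (12,14)  (10,16)  (13,17)  (18,19)  (19,21)  (23,25)
take (2,3); take (3,4); take (7,8); take (8,9); take (10,11); take (12,14); take (18,19); take (19,21); take (23,25).
Selected 9 observations.

9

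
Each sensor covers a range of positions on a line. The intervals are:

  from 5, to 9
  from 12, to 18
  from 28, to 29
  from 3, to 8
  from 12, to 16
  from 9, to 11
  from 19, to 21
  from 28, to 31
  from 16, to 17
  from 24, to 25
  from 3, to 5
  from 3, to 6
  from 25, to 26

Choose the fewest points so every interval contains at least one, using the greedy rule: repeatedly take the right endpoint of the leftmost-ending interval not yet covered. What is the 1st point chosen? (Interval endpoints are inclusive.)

Process intervals by earliest right end; each time one isn't hit yet, stab at its right endpoint.
Sorted: [3,5] [3,6] [3,8] [5,9] [9,11] [12,16] [16,17] [12,18] [19,21] [24,25] [25,26] [28,29] [28,31]
{[3,5],[3,6],[3,8],[5,9]} hit by 5; {[9,11]} hit by 11; {[12,16],[16,17],[12,18]} hit by 16; {[19,21]} hit by 21; {[24,25],[25,26]} hit by 25; {[28,29],[28,31]} hit by 29.
Points: 5, 11, 16, 21, 25, 29 (6 total).

5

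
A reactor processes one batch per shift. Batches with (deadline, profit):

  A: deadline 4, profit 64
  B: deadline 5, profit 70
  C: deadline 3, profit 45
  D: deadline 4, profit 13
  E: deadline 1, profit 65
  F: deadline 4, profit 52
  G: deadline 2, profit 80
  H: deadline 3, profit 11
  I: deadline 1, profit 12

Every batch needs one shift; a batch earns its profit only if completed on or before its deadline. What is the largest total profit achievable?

Sort by profit descending; place each in the latest free slot ≤ its deadline.
By profit: G(d2,80), B(d5,70), E(d1,65), A(d4,64), F(d4,52), C(d3,45), D(d4,13), I(d1,12), H(d3,11)
G→slot 2; B→slot 5; E→slot 1; A→slot 4; F→slot 3; C skipped; D skipped; I skipped; H skipped.
Profit = 65 + 80 + 52 + 64 + 70 = 331

331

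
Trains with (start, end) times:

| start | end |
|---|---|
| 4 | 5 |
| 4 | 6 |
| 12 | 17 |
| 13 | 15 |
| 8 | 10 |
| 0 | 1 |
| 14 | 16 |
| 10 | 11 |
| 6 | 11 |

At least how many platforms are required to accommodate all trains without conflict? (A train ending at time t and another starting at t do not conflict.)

starts: [0, 4, 4, 6, 8, 10, 12, 13, 14]
ends:   [1, 5, 6, 10, 11, 11, 15, 16, 17]
s0→1 e1→0 s4→1 s4→2 e5→1 e6→0 s6→1 s8→2 e10→1 s10→2 e11→1 e11→0 s12→1 s13→2 s14→3  — peak 3.

3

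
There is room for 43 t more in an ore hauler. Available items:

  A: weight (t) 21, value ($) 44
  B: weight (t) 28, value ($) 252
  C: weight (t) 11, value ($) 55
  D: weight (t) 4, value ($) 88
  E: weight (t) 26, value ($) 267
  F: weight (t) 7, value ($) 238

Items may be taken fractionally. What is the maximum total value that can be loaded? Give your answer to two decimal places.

647.00

Sort by value per unit weight and fill in that order.
Ratios (sorted): F 34.00, D 22.00, E 10.27, B 9.00, C 5.00, A 2.10
take F (7 @ 238); take D (4 @ 88); take E (26 @ 267); take 6/28 of B → 54.00. Capacity used 43/43.
Total value = 647.00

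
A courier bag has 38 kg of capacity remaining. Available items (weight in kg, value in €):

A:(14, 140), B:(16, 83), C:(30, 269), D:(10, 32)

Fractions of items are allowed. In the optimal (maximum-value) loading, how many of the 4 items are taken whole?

1

Greedy by value/weight ratio, highest first.
Order: A (140/14=10.00) > C (269/30=8.97) > B (83/16=5.19) > D (32/10=3.20)
Fill: take A (14 @ 140) → take 24/30 of C → 215.20; 38/38 used.
1 item(s) taken whole; one partial (take 24/30 of C).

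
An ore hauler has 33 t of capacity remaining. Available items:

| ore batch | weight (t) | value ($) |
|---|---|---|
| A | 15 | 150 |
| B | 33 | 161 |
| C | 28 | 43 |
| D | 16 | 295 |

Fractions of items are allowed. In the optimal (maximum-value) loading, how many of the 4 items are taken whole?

2

Sort by value per unit weight and fill in that order.
Ratios (sorted): D 18.44, A 10.00, B 4.88, C 1.54
take D (16 @ 295); take A (15 @ 150); take 2/33 of B → 9.76. Capacity used 33/33.
2 item(s) taken whole; one partial (take 2/33 of B).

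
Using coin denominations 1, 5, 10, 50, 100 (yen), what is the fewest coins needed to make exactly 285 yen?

7

285 = 2×100 + 1×50 + 3×10 + 1×5
Total coins = 2 + 1 + 3 + 1 = 7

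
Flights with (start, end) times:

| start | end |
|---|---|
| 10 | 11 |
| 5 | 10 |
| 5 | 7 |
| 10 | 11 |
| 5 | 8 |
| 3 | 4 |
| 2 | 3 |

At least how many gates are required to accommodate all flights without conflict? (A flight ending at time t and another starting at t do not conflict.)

Events (time:±→running): 2:+→1 3:-→0 3:+→1 4:-→0 5:+→1 5:+→2 5:+→3 … peak 3.

3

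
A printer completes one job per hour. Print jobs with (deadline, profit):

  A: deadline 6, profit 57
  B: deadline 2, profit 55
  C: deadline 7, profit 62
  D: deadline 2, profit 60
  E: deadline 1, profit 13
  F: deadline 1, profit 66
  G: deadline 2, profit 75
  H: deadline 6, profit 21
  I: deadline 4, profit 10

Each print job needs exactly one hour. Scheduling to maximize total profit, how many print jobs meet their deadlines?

6

Take jobs in profit order; each goes to the latest open slot no later than its deadline.
By profit: G(d2,75), F(d1,66), C(d7,62), D(d2,60), A(d6,57), B(d2,55), H(d6,21), E(d1,13), I(d4,10)
G→slot 2; F→slot 1; C→slot 7; D skipped; A→slot 6; B skipped; H→slot 5; E skipped; I→slot 4.
6 of 9 scheduled.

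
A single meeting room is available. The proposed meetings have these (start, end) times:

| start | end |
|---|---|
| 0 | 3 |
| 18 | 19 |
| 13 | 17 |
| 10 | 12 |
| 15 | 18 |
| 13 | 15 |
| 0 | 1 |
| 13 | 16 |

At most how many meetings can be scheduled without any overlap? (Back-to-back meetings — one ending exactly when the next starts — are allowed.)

Sorted by end: (0,1)  (0,3)  (10,12)  (13,15)  (13,16)  (13,17)  (15,18)  (18,19)
take (0,1); skip (0,3); take (10,12); take (13,15); skip (13,17); take (15,18); take (18,19).
Selected 5 meetings.

5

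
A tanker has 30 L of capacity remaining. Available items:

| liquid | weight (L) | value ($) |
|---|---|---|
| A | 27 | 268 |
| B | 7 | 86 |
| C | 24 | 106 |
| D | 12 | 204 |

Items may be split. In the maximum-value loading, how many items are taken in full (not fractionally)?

Ratios (sorted): D 17.00, B 12.29, A 9.93, C 4.42
take D (12 @ 204); take B (7 @ 86); take 11/27 of A → 109.19. Capacity used 30/30.
2 item(s) taken whole; one partial (take 11/27 of A).

2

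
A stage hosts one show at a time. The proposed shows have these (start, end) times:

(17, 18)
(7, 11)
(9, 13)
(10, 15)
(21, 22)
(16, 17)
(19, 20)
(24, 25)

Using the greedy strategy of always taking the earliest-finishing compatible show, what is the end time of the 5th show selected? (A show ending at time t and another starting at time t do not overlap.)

22

By end time: (7,11), (9,13), (10,15), (16,17), (17,18), (19,20), (21,22), (24,25).
Pick (7,11); next start ≥ 11 → (16,17); next start ≥ 17 → (17,18); next start ≥ 18 → (19,20); next start ≥ 20 → (21,22); next start ≥ 22 → (24,25).
Selected: (7,11) (16,17) (17,18) (19,20) (21,22) (24,25)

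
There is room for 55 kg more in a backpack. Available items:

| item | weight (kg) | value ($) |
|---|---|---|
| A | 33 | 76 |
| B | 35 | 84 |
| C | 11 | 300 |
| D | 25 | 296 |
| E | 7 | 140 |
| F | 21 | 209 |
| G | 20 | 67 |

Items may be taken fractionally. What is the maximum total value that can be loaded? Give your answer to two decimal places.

855.43

Ratios (sorted): C 27.27, E 20.00, D 11.84, F 9.95, G 3.35, B 2.40, A 2.30
take C (11 @ 300); take E (7 @ 140); take D (25 @ 296); take 12/21 of F → 119.43. Capacity used 55/55.
Total value = 855.43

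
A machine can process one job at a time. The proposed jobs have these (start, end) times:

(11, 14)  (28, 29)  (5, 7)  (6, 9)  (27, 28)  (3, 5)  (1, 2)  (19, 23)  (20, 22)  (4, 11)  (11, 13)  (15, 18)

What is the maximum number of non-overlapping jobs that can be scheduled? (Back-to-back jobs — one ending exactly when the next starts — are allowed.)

By end time: (1,2), (3,5), (5,7), (6,9), (4,11), (11,13), (11,14), (15,18), (20,22), (19,23), (27,28), (28,29).
Pick (1,2); next start ≥ 2 → (3,5); next start ≥ 5 → (5,7); next start ≥ 7 → (11,13); next start ≥ 13 → (15,18); next start ≥ 18 → (20,22); next start ≥ 22 → (27,28); next start ≥ 28 → (28,29).
Selected 8 jobs.

8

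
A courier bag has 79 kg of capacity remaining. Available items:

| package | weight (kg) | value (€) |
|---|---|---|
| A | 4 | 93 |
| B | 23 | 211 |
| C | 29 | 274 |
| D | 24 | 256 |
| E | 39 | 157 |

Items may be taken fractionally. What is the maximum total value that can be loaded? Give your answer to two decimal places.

824.83

Sort by value per unit weight and fill in that order.
Ratios (sorted): A 23.25, D 10.67, C 9.45, B 9.17, E 4.03
take A (4 @ 93); take D (24 @ 256); take C (29 @ 274); take 22/23 of B → 201.83. Capacity used 79/79.
Total value = 824.83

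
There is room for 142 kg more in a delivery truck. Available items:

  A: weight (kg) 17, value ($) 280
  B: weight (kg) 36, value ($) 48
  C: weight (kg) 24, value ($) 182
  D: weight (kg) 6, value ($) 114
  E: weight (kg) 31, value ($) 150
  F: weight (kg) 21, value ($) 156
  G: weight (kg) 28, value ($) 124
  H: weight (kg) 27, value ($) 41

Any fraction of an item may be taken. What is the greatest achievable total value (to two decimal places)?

Ratios (sorted): D 19.00, A 16.47, C 7.58, F 7.43, E 4.84, G 4.43, H 1.52, B 1.33
take D (6 @ 114); take A (17 @ 280); take C (24 @ 182); take F (21 @ 156); take E (31 @ 150); take G (28 @ 124); take 15/27 of H → 22.78. Capacity used 142/142.
Total value = 1028.78

1028.78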